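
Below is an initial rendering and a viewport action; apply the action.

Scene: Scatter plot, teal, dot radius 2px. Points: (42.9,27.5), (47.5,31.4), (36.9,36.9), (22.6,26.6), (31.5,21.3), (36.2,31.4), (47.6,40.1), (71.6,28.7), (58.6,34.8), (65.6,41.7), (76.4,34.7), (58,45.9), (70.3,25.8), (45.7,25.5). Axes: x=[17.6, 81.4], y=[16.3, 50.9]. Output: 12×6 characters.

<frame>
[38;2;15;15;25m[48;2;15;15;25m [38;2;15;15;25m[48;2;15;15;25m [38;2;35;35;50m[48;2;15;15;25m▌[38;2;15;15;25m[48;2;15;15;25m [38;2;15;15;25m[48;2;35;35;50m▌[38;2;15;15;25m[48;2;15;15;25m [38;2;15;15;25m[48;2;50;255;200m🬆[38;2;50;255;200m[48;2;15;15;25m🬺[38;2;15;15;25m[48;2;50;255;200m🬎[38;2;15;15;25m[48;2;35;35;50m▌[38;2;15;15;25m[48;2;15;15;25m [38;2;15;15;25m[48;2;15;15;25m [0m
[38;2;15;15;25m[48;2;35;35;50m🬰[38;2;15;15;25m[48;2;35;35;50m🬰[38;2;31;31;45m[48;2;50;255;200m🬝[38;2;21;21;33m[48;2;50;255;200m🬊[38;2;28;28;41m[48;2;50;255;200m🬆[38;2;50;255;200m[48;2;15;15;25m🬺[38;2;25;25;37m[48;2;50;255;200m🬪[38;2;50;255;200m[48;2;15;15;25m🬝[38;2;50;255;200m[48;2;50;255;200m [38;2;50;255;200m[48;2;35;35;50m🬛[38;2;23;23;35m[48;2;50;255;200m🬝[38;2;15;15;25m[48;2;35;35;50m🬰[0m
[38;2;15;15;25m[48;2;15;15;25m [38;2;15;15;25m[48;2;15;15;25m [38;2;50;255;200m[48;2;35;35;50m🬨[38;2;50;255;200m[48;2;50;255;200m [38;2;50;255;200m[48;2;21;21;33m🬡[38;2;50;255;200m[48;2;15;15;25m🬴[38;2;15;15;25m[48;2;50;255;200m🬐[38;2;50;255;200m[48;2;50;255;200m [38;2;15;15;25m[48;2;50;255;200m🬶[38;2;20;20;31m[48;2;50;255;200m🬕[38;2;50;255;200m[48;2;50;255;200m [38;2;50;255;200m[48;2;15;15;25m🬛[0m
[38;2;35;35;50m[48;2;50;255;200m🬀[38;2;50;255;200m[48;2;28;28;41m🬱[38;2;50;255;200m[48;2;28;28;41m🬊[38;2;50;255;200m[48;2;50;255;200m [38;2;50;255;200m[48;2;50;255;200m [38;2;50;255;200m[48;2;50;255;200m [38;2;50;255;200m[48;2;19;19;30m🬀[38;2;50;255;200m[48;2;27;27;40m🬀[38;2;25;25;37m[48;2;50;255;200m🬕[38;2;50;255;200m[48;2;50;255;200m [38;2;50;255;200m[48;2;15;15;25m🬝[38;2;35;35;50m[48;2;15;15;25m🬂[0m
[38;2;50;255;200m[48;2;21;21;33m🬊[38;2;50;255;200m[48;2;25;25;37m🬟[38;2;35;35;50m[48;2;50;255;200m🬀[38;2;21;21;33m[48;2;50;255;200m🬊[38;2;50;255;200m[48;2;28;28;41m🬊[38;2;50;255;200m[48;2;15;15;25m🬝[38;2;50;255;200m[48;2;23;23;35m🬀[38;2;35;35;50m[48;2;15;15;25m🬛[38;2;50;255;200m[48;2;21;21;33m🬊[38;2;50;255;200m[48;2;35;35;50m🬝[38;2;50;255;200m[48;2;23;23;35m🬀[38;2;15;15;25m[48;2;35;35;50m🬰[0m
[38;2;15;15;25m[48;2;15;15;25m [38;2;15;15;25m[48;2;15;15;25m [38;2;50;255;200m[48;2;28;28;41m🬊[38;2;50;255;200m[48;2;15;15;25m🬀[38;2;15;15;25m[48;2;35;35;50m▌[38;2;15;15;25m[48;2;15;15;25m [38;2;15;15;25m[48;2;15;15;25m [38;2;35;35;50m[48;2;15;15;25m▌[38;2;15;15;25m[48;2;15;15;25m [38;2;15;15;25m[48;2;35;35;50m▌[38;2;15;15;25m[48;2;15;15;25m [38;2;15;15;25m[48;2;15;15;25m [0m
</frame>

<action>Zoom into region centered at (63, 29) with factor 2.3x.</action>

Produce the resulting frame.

<frame>
[38;2;15;15;25m[48;2;15;15;25m [38;2;15;15;25m[48;2;15;15;25m [38;2;27;27;40m[48;2;50;255;200m🬴[38;2;50;255;200m[48;2;50;255;200m [38;2;50;255;200m[48;2;35;35;50m🬛[38;2;15;15;25m[48;2;15;15;25m [38;2;15;15;25m[48;2;15;15;25m [38;2;35;35;50m[48;2;15;15;25m▌[38;2;15;15;25m[48;2;15;15;25m [38;2;15;15;25m[48;2;35;35;50m▌[38;2;15;15;25m[48;2;50;255;200m🬆[38;2;50;255;200m[48;2;15;15;25m🬺[0m
[38;2;15;15;25m[48;2;35;35;50m🬰[38;2;15;15;25m[48;2;35;35;50m🬰[38;2;35;35;50m[48;2;15;15;25m🬛[38;2;23;23;35m[48;2;50;255;200m🬺[38;2;15;15;25m[48;2;35;35;50m🬐[38;2;15;15;25m[48;2;35;35;50m🬰[38;2;15;15;25m[48;2;35;35;50m🬰[38;2;35;35;50m[48;2;15;15;25m🬛[38;2;15;15;25m[48;2;35;35;50m🬰[38;2;15;15;25m[48;2;35;35;50m🬐[38;2;23;23;35m[48;2;50;255;200m🬺[38;2;50;255;200m[48;2;21;21;33m🬆[0m
[38;2;15;15;25m[48;2;15;15;25m [38;2;15;15;25m[48;2;15;15;25m [38;2;35;35;50m[48;2;15;15;25m▌[38;2;15;15;25m[48;2;15;15;25m [38;2;15;15;25m[48;2;35;35;50m▌[38;2;15;15;25m[48;2;15;15;25m [38;2;15;15;25m[48;2;15;15;25m [38;2;35;35;50m[48;2;15;15;25m▌[38;2;15;15;25m[48;2;50;255;200m🬆[38;2;50;255;200m[48;2;35;35;50m🬺[38;2;15;15;25m[48;2;50;255;200m🬬[38;2;15;15;25m[48;2;15;15;25m [0m
[38;2;35;35;50m[48;2;15;15;25m🬂[38;2;35;35;50m[48;2;15;15;25m🬂[38;2;35;35;50m[48;2;15;15;25m🬕[38;2;35;35;50m[48;2;15;15;25m🬂[38;2;35;35;50m[48;2;15;15;25m🬨[38;2;35;35;50m[48;2;15;15;25m🬂[38;2;35;35;50m[48;2;15;15;25m🬂[38;2;35;35;50m[48;2;15;15;25m🬕[38;2;50;255;200m[48;2;25;25;37m🬷[38;2;50;255;200m[48;2;35;35;50m🬕[38;2;35;35;50m[48;2;15;15;25m🬂[38;2;35;35;50m[48;2;15;15;25m🬂[0m
[38;2;15;15;25m[48;2;35;35;50m🬰[38;2;15;15;25m[48;2;35;35;50m🬰[38;2;35;35;50m[48;2;15;15;25m🬛[38;2;15;15;25m[48;2;35;35;50m🬰[38;2;15;15;25m[48;2;35;35;50m🬐[38;2;15;15;25m[48;2;35;35;50m🬰[38;2;15;15;25m[48;2;35;35;50m🬰[38;2;50;255;200m[48;2;31;31;45m🬁[38;2;50;255;200m[48;2;15;15;25m🬬[38;2;50;255;200m[48;2;28;28;41m🬆[38;2;15;15;25m[48;2;35;35;50m🬰[38;2;15;15;25m[48;2;35;35;50m🬰[0m
[38;2;15;15;25m[48;2;15;15;25m [38;2;15;15;25m[48;2;15;15;25m [38;2;35;35;50m[48;2;15;15;25m▌[38;2;15;15;25m[48;2;15;15;25m [38;2;15;15;25m[48;2;35;35;50m▌[38;2;15;15;25m[48;2;15;15;25m [38;2;15;15;25m[48;2;15;15;25m [38;2;35;35;50m[48;2;15;15;25m▌[38;2;15;15;25m[48;2;15;15;25m [38;2;15;15;25m[48;2;35;35;50m▌[38;2;15;15;25m[48;2;15;15;25m [38;2;15;15;25m[48;2;15;15;25m [0m
</frame>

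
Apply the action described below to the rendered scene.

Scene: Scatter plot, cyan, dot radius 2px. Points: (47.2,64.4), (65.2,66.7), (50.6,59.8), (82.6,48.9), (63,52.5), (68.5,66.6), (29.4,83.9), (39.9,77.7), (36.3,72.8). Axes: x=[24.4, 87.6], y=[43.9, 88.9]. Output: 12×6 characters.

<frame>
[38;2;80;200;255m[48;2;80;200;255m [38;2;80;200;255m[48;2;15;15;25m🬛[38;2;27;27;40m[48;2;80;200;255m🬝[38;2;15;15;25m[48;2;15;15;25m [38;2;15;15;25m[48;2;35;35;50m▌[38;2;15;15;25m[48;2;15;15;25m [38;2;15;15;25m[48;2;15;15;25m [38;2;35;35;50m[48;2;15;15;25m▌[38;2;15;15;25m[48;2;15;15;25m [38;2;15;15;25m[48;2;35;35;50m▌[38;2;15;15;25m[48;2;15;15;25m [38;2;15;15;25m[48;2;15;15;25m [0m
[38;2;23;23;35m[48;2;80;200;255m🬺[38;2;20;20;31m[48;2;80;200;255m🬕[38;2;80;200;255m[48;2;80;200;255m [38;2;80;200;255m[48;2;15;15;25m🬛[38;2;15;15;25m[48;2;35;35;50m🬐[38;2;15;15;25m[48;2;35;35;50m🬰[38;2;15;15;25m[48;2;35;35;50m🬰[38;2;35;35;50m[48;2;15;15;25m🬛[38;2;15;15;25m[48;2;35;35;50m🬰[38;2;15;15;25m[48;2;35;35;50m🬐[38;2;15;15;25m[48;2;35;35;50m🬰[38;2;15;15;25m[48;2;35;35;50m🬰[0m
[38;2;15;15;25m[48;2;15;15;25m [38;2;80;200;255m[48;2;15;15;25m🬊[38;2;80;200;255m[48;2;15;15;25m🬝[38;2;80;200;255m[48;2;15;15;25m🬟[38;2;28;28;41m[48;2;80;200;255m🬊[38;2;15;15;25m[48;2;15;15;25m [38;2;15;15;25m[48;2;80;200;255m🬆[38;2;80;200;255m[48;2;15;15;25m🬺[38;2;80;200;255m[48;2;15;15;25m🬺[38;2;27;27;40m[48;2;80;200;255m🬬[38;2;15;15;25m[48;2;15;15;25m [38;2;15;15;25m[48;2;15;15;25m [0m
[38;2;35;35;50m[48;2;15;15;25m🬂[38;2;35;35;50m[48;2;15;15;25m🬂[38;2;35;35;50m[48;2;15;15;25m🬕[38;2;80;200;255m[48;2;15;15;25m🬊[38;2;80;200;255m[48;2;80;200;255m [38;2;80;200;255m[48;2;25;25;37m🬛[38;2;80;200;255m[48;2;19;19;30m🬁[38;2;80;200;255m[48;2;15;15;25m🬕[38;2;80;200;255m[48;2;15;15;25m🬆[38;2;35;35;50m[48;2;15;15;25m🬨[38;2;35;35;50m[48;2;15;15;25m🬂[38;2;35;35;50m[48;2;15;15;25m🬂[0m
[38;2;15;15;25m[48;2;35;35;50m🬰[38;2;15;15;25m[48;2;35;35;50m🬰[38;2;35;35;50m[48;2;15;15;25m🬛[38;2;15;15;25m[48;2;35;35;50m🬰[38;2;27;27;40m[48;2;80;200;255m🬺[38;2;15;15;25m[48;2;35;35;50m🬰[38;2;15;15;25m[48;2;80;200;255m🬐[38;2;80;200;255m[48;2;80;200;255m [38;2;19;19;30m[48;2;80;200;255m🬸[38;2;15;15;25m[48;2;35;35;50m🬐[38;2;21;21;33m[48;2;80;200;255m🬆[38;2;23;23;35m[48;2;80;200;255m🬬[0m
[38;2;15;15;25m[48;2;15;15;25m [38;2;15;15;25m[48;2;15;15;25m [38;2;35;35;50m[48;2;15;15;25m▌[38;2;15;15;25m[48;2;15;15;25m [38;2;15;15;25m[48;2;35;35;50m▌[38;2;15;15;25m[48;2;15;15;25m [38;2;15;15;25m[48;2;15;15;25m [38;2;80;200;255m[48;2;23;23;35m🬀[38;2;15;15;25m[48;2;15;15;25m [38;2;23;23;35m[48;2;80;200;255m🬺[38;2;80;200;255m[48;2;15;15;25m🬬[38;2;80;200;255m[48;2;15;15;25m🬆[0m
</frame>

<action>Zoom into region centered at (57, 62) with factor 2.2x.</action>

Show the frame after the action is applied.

<frame>
[38;2;15;15;25m[48;2;15;15;25m [38;2;15;15;25m[48;2;15;15;25m [38;2;35;35;50m[48;2;15;15;25m▌[38;2;15;15;25m[48;2;15;15;25m [38;2;15;15;25m[48;2;35;35;50m▌[38;2;15;15;25m[48;2;15;15;25m [38;2;15;15;25m[48;2;15;15;25m [38;2;35;35;50m[48;2;15;15;25m▌[38;2;15;15;25m[48;2;15;15;25m [38;2;27;27;40m[48;2;80;200;255m🬬[38;2;15;15;25m[48;2;80;200;255m🬬[38;2;15;15;25m[48;2;15;15;25m [0m
[38;2;15;15;25m[48;2;35;35;50m🬰[38;2;21;21;33m[48;2;80;200;255m🬆[38;2;27;27;40m[48;2;80;200;255m🬬[38;2;15;15;25m[48;2;35;35;50m🬰[38;2;15;15;25m[48;2;35;35;50m🬐[38;2;15;15;25m[48;2;35;35;50m🬰[38;2;15;15;25m[48;2;35;35;50m🬰[38;2;35;35;50m[48;2;15;15;25m🬛[38;2;15;15;25m[48;2;80;200;255m🬐[38;2;80;200;255m[48;2;80;200;255m [38;2;80;200;255m[48;2;80;200;255m [38;2;19;19;30m[48;2;80;200;255m🬸[0m
[38;2;15;15;25m[48;2;80;200;255m🬺[38;2;80;200;255m[48;2;15;15;25m🬬[38;2;80;200;255m[48;2;21;21;33m🬆[38;2;15;15;25m[48;2;80;200;255m🬬[38;2;15;15;25m[48;2;35;35;50m▌[38;2;15;15;25m[48;2;15;15;25m [38;2;15;15;25m[48;2;15;15;25m [38;2;35;35;50m[48;2;15;15;25m▌[38;2;15;15;25m[48;2;15;15;25m [38;2;80;200;255m[48;2;27;27;40m🬀[38;2;80;200;255m[48;2;15;15;25m🬀[38;2;15;15;25m[48;2;15;15;25m [0m
[38;2;35;35;50m[48;2;15;15;25m🬂[38;2;35;35;50m[48;2;15;15;25m🬂[38;2;35;35;50m[48;2;80;200;255m🬐[38;2;80;200;255m[48;2;80;200;255m [38;2;80;200;255m[48;2;31;31;45m🬃[38;2;35;35;50m[48;2;15;15;25m🬂[38;2;35;35;50m[48;2;15;15;25m🬂[38;2;35;35;50m[48;2;15;15;25m🬕[38;2;35;35;50m[48;2;15;15;25m🬂[38;2;35;35;50m[48;2;15;15;25m🬨[38;2;35;35;50m[48;2;15;15;25m🬂[38;2;35;35;50m[48;2;15;15;25m🬂[0m
[38;2;15;15;25m[48;2;35;35;50m🬰[38;2;15;15;25m[48;2;35;35;50m🬰[38;2;35;35;50m[48;2;15;15;25m🬛[38;2;80;200;255m[48;2;23;23;35m🬀[38;2;15;15;25m[48;2;35;35;50m🬐[38;2;15;15;25m[48;2;35;35;50m🬰[38;2;15;15;25m[48;2;35;35;50m🬰[38;2;35;35;50m[48;2;15;15;25m🬛[38;2;23;23;35m[48;2;80;200;255m🬬[38;2;15;15;25m[48;2;35;35;50m🬐[38;2;15;15;25m[48;2;35;35;50m🬰[38;2;15;15;25m[48;2;35;35;50m🬰[0m
[38;2;15;15;25m[48;2;15;15;25m [38;2;15;15;25m[48;2;15;15;25m [38;2;35;35;50m[48;2;15;15;25m▌[38;2;15;15;25m[48;2;15;15;25m [38;2;15;15;25m[48;2;35;35;50m▌[38;2;15;15;25m[48;2;15;15;25m [38;2;15;15;25m[48;2;15;15;25m [38;2;35;35;50m[48;2;80;200;255m🬐[38;2;80;200;255m[48;2;80;200;255m [38;2;27;27;40m[48;2;80;200;255m🬸[38;2;15;15;25m[48;2;15;15;25m [38;2;15;15;25m[48;2;15;15;25m [0m
</frame>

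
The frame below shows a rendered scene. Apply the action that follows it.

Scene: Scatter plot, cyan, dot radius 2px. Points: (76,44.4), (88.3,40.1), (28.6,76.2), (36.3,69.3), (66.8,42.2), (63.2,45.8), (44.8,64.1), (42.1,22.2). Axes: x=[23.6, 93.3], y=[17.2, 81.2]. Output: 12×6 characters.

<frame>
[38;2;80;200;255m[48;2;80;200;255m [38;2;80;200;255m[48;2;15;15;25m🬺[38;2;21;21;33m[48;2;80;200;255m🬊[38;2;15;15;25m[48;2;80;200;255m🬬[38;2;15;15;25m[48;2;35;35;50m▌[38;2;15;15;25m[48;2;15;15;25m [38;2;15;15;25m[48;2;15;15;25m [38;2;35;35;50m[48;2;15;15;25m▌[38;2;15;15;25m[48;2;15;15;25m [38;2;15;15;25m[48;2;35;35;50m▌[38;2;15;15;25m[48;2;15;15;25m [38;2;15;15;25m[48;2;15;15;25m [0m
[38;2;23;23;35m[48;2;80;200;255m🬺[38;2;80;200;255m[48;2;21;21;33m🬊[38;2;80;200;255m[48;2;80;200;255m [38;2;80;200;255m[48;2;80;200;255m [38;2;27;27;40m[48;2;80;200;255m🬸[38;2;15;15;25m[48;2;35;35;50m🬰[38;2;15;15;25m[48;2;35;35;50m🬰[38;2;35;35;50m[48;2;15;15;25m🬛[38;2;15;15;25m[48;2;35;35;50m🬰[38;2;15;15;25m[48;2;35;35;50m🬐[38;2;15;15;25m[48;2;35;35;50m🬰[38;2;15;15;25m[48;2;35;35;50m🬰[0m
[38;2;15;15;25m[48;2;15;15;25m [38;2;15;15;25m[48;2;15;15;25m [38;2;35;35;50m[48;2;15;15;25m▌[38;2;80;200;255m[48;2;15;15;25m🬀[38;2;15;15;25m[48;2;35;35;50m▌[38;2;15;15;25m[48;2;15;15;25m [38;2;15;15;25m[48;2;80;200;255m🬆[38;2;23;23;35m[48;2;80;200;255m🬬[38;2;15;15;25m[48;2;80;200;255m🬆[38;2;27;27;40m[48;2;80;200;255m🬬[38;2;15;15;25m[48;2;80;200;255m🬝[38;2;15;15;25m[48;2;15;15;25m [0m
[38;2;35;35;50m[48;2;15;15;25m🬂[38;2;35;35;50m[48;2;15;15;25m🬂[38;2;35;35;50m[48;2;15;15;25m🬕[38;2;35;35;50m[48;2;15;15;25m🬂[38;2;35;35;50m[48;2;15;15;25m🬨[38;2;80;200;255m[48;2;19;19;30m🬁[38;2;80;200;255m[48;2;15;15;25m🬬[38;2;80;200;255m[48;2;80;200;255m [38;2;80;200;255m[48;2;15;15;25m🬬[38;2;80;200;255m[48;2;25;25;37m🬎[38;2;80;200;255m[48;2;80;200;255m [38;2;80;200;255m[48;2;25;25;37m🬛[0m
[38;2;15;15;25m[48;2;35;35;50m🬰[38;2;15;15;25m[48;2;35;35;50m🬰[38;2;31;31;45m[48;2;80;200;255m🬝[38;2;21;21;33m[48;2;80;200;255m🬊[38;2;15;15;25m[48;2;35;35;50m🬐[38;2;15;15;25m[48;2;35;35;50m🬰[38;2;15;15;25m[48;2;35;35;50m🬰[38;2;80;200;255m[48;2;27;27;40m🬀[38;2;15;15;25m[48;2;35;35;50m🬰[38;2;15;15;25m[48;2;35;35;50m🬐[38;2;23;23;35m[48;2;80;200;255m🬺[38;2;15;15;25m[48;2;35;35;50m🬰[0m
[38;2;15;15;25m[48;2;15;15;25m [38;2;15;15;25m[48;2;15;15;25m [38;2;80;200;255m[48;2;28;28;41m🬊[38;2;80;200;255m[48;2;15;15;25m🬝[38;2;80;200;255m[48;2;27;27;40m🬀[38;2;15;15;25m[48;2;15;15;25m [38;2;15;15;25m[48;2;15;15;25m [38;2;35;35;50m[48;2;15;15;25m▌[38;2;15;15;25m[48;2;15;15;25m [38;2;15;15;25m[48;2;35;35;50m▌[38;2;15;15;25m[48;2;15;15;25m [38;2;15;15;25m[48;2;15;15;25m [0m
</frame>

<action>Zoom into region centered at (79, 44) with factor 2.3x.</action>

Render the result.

<frame>
[38;2;15;15;25m[48;2;15;15;25m [38;2;15;15;25m[48;2;15;15;25m [38;2;35;35;50m[48;2;15;15;25m▌[38;2;15;15;25m[48;2;15;15;25m [38;2;15;15;25m[48;2;35;35;50m▌[38;2;15;15;25m[48;2;15;15;25m [38;2;15;15;25m[48;2;15;15;25m [38;2;35;35;50m[48;2;15;15;25m▌[38;2;15;15;25m[48;2;15;15;25m [38;2;15;15;25m[48;2;35;35;50m▌[38;2;15;15;25m[48;2;15;15;25m [38;2;15;15;25m[48;2;15;15;25m [0m
[38;2;23;23;35m[48;2;80;200;255m🬬[38;2;15;15;25m[48;2;35;35;50m🬰[38;2;35;35;50m[48;2;15;15;25m🬛[38;2;15;15;25m[48;2;35;35;50m🬰[38;2;15;15;25m[48;2;35;35;50m🬐[38;2;15;15;25m[48;2;35;35;50m🬰[38;2;15;15;25m[48;2;35;35;50m🬰[38;2;35;35;50m[48;2;15;15;25m🬛[38;2;15;15;25m[48;2;35;35;50m🬰[38;2;15;15;25m[48;2;35;35;50m🬐[38;2;15;15;25m[48;2;35;35;50m🬰[38;2;15;15;25m[48;2;35;35;50m🬰[0m
[38;2;80;200;255m[48;2;80;200;255m [38;2;15;15;25m[48;2;80;200;255m🬊[38;2;35;35;50m[48;2;15;15;25m▌[38;2;15;15;25m[48;2;80;200;255m🬝[38;2;15;15;25m[48;2;80;200;255m🬀[38;2;15;15;25m[48;2;80;200;255m🬊[38;2;15;15;25m[48;2;15;15;25m [38;2;35;35;50m[48;2;15;15;25m▌[38;2;15;15;25m[48;2;15;15;25m [38;2;27;27;40m[48;2;80;200;255m🬬[38;2;15;15;25m[48;2;15;15;25m [38;2;15;15;25m[48;2;15;15;25m [0m
[38;2;80;200;255m[48;2;15;15;25m🬊[38;2;80;200;255m[48;2;15;15;25m🬝[38;2;80;200;255m[48;2;27;27;40m🬀[38;2;35;35;50m[48;2;15;15;25m🬂[38;2;80;200;255m[48;2;21;21;33m🬊[38;2;80;200;255m[48;2;19;19;30m🬀[38;2;35;35;50m[48;2;15;15;25m🬂[38;2;35;35;50m[48;2;15;15;25m🬕[38;2;80;200;255m[48;2;25;25;37m🬫[38;2;80;200;255m[48;2;80;200;255m [38;2;80;200;255m[48;2;23;23;35m🬃[38;2;35;35;50m[48;2;15;15;25m🬂[0m
[38;2;15;15;25m[48;2;35;35;50m🬰[38;2;15;15;25m[48;2;35;35;50m🬰[38;2;35;35;50m[48;2;15;15;25m🬛[38;2;15;15;25m[48;2;35;35;50m🬰[38;2;15;15;25m[48;2;35;35;50m🬐[38;2;15;15;25m[48;2;35;35;50m🬰[38;2;15;15;25m[48;2;35;35;50m🬰[38;2;35;35;50m[48;2;15;15;25m🬛[38;2;15;15;25m[48;2;35;35;50m🬰[38;2;80;200;255m[48;2;31;31;45m🬀[38;2;15;15;25m[48;2;35;35;50m🬰[38;2;15;15;25m[48;2;35;35;50m🬰[0m
[38;2;15;15;25m[48;2;15;15;25m [38;2;15;15;25m[48;2;15;15;25m [38;2;35;35;50m[48;2;15;15;25m▌[38;2;15;15;25m[48;2;15;15;25m [38;2;15;15;25m[48;2;35;35;50m▌[38;2;15;15;25m[48;2;15;15;25m [38;2;15;15;25m[48;2;15;15;25m [38;2;35;35;50m[48;2;15;15;25m▌[38;2;15;15;25m[48;2;15;15;25m [38;2;15;15;25m[48;2;35;35;50m▌[38;2;15;15;25m[48;2;15;15;25m [38;2;15;15;25m[48;2;15;15;25m [0m
</frame>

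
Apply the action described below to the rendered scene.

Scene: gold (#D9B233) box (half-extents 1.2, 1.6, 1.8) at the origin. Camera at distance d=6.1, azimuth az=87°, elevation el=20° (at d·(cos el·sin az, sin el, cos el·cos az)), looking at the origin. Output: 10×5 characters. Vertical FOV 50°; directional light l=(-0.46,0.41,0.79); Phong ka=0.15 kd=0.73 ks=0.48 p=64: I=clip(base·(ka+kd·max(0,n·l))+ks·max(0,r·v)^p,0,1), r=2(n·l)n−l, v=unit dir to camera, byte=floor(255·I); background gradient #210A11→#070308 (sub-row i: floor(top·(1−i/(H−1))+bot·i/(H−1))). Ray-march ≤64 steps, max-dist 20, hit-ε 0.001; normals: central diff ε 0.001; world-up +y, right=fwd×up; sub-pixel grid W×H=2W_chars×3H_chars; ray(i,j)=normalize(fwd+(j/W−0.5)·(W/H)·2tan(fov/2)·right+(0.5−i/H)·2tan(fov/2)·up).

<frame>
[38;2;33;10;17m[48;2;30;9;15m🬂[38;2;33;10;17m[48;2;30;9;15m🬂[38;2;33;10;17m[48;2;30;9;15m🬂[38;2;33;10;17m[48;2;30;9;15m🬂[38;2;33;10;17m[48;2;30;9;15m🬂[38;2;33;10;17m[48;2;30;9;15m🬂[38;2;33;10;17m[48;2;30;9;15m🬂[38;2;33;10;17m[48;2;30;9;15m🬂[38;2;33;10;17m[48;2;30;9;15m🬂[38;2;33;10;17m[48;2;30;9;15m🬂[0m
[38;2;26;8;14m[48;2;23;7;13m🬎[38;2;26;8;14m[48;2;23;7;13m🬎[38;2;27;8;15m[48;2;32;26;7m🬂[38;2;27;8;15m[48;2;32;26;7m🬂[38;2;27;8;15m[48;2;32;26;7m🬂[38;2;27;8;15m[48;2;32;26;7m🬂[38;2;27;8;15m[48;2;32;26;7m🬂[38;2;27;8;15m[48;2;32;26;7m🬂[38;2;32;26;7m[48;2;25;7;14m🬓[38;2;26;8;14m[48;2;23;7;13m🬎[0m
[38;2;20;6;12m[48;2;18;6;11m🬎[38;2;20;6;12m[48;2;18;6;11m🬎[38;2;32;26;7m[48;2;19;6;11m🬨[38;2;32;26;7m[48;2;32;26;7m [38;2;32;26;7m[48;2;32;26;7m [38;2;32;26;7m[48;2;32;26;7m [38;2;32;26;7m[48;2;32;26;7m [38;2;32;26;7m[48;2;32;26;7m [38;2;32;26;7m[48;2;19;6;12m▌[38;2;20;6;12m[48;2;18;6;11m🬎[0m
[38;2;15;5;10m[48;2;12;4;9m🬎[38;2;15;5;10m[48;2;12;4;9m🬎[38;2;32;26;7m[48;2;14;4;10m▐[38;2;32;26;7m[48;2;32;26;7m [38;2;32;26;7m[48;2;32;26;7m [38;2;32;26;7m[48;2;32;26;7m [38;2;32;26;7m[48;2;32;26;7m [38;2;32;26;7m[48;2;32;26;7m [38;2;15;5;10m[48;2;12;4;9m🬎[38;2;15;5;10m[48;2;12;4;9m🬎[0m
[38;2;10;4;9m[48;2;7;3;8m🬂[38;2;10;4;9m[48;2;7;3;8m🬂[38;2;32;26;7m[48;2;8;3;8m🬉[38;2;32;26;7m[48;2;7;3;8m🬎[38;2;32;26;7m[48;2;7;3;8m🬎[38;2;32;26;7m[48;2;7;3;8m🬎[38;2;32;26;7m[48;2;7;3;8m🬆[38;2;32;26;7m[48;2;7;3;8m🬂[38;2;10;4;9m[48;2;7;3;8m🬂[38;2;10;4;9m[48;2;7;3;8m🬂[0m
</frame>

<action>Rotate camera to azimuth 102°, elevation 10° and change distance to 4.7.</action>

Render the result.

<frame>
[38;2;33;10;17m[48;2;30;9;15m🬂[38;2;32;9;16m[48;2;32;26;7m🬎[38;2;33;10;17m[48;2;32;26;7m🬂[38;2;33;10;17m[48;2;32;26;7m🬂[38;2;33;10;17m[48;2;32;26;7m🬂[38;2;33;10;17m[48;2;32;26;7m🬂[38;2;33;10;17m[48;2;32;26;7m🬂[38;2;33;10;17m[48;2;32;26;7m🬂[38;2;33;10;17m[48;2;32;26;7m🬂[38;2;32;26;7m[48;2;31;9;16m🬓[0m
[38;2;26;8;14m[48;2;23;7;13m🬎[38;2;32;26;7m[48;2;32;26;7m [38;2;32;26;7m[48;2;32;26;7m [38;2;32;26;7m[48;2;32;26;7m [38;2;32;26;7m[48;2;32;26;7m [38;2;32;26;7m[48;2;32;26;7m [38;2;32;26;7m[48;2;32;26;7m [38;2;32;26;7m[48;2;32;26;7m [38;2;32;26;7m[48;2;32;26;7m [38;2;32;26;7m[48;2;24;7;13m🬄[0m
[38;2;20;6;12m[48;2;18;6;11m🬎[38;2;32;26;7m[48;2;32;26;7m [38;2;32;26;7m[48;2;32;26;7m [38;2;32;26;7m[48;2;32;26;7m [38;2;32;26;7m[48;2;32;26;7m [38;2;32;26;7m[48;2;32;26;7m [38;2;32;26;7m[48;2;32;26;7m [38;2;32;26;7m[48;2;32;26;7m [38;2;32;26;7m[48;2;32;26;7m [38;2;20;6;12m[48;2;18;6;11m🬎[0m
[38;2;15;5;10m[48;2;12;4;9m🬎[38;2;32;26;7m[48;2;148;121;34m🬬[38;2;32;26;7m[48;2;32;26;7m [38;2;32;26;7m[48;2;32;26;7m [38;2;32;26;7m[48;2;32;26;7m [38;2;32;26;7m[48;2;32;26;7m [38;2;32;26;7m[48;2;32;26;7m [38;2;32;26;7m[48;2;32;26;7m [38;2;32;26;7m[48;2;32;26;7m [38;2;15;5;10m[48;2;12;4;9m🬎[0m
[38;2;10;4;9m[48;2;7;3;8m🬂[38;2;32;26;7m[48;2;8;3;8m▐[38;2;32;26;7m[48;2;32;26;7m [38;2;32;26;7m[48;2;32;26;7m [38;2;32;26;7m[48;2;32;26;7m [38;2;32;26;7m[48;2;32;26;7m [38;2;32;26;7m[48;2;32;26;7m [38;2;32;26;7m[48;2;32;26;7m [38;2;32;26;7m[48;2;32;26;7m [38;2;10;4;9m[48;2;7;3;8m🬂[0m
</frame>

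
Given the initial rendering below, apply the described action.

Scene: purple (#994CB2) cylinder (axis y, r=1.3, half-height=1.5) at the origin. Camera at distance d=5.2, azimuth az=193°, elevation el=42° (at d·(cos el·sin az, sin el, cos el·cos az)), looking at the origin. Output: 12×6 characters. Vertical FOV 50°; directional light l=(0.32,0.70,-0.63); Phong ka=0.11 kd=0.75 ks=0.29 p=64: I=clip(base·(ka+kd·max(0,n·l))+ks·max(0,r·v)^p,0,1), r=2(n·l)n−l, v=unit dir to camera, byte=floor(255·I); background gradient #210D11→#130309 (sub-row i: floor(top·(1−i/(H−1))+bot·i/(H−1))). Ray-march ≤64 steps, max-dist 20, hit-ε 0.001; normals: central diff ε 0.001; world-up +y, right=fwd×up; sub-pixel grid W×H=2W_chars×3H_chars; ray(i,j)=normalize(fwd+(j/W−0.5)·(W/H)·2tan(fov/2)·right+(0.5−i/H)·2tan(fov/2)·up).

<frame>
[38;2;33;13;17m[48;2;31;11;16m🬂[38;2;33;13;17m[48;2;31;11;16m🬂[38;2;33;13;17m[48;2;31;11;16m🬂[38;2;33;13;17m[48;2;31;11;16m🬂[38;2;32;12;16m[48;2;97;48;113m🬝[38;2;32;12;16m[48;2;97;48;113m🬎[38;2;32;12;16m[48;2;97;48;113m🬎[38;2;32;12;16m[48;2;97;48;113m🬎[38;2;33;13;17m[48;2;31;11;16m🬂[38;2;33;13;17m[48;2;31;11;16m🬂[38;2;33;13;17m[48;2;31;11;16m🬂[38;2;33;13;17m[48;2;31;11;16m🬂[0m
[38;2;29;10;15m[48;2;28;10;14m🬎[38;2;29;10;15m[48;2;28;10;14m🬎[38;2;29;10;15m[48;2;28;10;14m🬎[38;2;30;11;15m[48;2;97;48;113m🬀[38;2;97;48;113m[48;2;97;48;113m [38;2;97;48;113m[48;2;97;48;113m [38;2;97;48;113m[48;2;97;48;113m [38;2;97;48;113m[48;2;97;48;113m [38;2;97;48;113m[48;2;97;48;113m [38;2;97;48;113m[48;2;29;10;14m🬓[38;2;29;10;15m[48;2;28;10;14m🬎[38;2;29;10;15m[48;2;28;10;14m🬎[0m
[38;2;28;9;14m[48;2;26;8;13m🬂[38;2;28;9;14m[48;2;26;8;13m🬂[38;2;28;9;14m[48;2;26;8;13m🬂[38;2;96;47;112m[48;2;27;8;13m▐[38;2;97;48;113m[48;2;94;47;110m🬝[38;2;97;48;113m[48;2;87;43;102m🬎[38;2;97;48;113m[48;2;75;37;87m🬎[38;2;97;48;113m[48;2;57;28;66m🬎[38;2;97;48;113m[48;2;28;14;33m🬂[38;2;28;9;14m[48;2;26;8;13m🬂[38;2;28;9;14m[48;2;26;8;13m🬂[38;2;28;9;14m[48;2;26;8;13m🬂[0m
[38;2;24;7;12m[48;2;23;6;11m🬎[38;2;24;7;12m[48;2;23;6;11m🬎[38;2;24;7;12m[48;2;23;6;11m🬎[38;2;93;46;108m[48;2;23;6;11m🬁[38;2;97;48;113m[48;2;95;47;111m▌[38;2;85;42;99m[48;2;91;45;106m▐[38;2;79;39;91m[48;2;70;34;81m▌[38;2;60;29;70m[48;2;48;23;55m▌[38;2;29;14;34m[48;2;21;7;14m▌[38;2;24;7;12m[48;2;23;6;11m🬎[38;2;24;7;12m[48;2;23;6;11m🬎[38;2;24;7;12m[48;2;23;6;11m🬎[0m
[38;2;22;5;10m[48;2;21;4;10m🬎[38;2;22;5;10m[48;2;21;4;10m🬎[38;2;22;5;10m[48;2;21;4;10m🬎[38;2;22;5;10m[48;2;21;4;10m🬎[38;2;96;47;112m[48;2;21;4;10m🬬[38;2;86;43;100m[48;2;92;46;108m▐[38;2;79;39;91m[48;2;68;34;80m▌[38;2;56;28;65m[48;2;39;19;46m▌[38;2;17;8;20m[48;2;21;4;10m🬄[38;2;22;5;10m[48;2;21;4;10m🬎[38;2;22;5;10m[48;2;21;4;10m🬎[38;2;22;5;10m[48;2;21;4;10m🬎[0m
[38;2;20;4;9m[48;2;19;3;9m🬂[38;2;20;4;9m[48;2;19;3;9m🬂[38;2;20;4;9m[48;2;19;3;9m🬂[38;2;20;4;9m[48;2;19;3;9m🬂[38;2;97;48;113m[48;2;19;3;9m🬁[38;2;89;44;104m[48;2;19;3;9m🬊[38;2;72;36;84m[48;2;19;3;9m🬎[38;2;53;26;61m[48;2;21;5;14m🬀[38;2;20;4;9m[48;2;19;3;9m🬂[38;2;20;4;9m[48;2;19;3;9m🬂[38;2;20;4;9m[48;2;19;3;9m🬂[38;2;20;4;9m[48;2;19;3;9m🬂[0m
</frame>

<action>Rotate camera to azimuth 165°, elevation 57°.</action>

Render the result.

<frame>
[38;2;33;13;17m[48;2;31;11;16m🬂[38;2;33;13;17m[48;2;31;11;16m🬂[38;2;33;13;17m[48;2;31;11;16m🬂[38;2;33;13;17m[48;2;31;11;16m🬂[38;2;32;12;16m[48;2;97;48;113m🬝[38;2;32;12;16m[48;2;97;48;113m🬎[38;2;32;12;16m[48;2;97;48;113m🬎[38;2;32;12;16m[48;2;97;48;113m🬎[38;2;33;13;17m[48;2;31;11;16m🬂[38;2;33;13;17m[48;2;31;11;16m🬂[38;2;33;13;17m[48;2;31;11;16m🬂[38;2;33;13;17m[48;2;31;11;16m🬂[0m
[38;2;29;10;15m[48;2;28;10;14m🬎[38;2;29;10;15m[48;2;28;10;14m🬎[38;2;29;10;15m[48;2;28;10;14m🬎[38;2;97;48;113m[48;2;29;10;15m🬷[38;2;97;48;113m[48;2;97;48;113m [38;2;97;48;113m[48;2;97;48;113m [38;2;97;48;113m[48;2;97;48;113m [38;2;97;48;113m[48;2;97;48;113m [38;2;97;48;113m[48;2;97;48;113m [38;2;97;48;113m[48;2;29;10;14m🬏[38;2;29;10;15m[48;2;28;10;14m🬎[38;2;29;10;15m[48;2;28;10;14m🬎[0m
[38;2;28;9;14m[48;2;26;8;13m🬂[38;2;28;9;14m[48;2;26;8;13m🬂[38;2;28;9;14m[48;2;26;8;13m🬂[38;2;97;48;113m[48;2;26;8;13m🬬[38;2;97;48;113m[48;2;97;48;113m [38;2;97;48;113m[48;2;97;48;113m [38;2;97;48;113m[48;2;97;48;113m [38;2;97;48;113m[48;2;97;48;113m [38;2;97;48;113m[48;2;97;48;113m [38;2;97;48;113m[48;2;26;8;13m🬄[38;2;28;9;14m[48;2;26;8;13m🬂[38;2;28;9;14m[48;2;26;8;13m🬂[0m
[38;2;24;7;12m[48;2;23;6;11m🬎[38;2;24;7;12m[48;2;23;6;11m🬎[38;2;24;7;12m[48;2;23;6;11m🬎[38;2;85;42;99m[48;2;23;6;11m🬁[38;2;96;47;112m[48;2;90;44;105m🬨[38;2;97;48;113m[48;2;97;48;113m [38;2;96;47;112m[48;2;93;46;108m🬝[38;2;97;48;113m[48;2;84;41;98m🬎[38;2;74;37;87m[48;2;23;6;11m🬕[38;2;24;7;12m[48;2;23;6;11m🬎[38;2;24;7;12m[48;2;23;6;11m🬎[38;2;24;7;12m[48;2;23;6;11m🬎[0m
[38;2;22;5;10m[48;2;21;4;10m🬎[38;2;22;5;10m[48;2;21;4;10m🬎[38;2;22;5;10m[48;2;21;4;10m🬎[38;2;22;5;10m[48;2;21;4;10m🬎[38;2;87;43;101m[48;2;21;4;10m🬨[38;2;97;48;112m[48;2;96;47;111m🬬[38;2;96;47;111m[48;2;91;45;106m▌[38;2;82;41;96m[48;2;67;33;78m🬕[38;2;54;27;63m[48;2;21;4;10m🬀[38;2;22;5;10m[48;2;21;4;10m🬎[38;2;22;5;10m[48;2;21;4;10m🬎[38;2;22;5;10m[48;2;21;4;10m🬎[0m
[38;2;20;4;9m[48;2;19;3;9m🬂[38;2;20;4;9m[48;2;19;3;9m🬂[38;2;20;4;9m[48;2;19;3;9m🬂[38;2;20;4;9m[48;2;19;3;9m🬂[38;2;20;4;9m[48;2;19;3;9m🬂[38;2;97;48;113m[48;2;19;3;9m🬁[38;2;93;45;108m[48;2;19;3;9m🬂[38;2;20;4;9m[48;2;19;3;9m🬂[38;2;20;4;9m[48;2;19;3;9m🬂[38;2;20;4;9m[48;2;19;3;9m🬂[38;2;20;4;9m[48;2;19;3;9m🬂[38;2;20;4;9m[48;2;19;3;9m🬂[0m
</frame>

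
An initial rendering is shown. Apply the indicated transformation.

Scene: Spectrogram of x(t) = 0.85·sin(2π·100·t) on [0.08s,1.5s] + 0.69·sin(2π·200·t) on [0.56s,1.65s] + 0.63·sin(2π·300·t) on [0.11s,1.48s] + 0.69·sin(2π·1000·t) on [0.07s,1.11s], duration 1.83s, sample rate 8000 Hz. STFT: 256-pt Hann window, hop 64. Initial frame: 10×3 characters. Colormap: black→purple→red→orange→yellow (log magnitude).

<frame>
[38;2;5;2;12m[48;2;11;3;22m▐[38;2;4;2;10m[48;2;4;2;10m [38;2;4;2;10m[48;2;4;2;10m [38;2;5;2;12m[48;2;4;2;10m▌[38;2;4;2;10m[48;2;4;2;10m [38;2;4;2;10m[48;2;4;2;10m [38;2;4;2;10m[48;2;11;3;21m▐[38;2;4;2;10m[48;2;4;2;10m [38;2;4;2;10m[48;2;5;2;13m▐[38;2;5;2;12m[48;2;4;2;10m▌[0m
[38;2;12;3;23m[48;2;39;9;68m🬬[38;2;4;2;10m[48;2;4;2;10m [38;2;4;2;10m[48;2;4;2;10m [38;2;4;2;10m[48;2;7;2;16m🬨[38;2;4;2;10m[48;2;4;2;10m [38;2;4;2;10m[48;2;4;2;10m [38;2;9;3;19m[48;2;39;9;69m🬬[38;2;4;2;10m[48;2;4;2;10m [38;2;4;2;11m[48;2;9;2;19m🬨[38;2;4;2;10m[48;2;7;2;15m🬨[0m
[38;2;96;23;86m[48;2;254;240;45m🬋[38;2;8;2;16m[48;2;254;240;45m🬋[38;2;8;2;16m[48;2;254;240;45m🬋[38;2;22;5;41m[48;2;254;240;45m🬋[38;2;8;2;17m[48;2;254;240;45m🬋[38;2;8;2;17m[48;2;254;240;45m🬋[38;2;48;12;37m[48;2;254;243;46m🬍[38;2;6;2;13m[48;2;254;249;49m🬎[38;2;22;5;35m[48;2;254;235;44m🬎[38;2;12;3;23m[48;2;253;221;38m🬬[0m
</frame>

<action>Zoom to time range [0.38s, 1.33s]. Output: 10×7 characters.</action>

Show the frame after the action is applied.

<frame>
[38;2;4;2;10m[48;2;4;2;10m [38;2;4;2;10m[48;2;5;2;11m▌[38;2;4;2;10m[48;2;4;2;10m [38;2;4;2;10m[48;2;4;2;10m [38;2;4;2;10m[48;2;4;2;10m [38;2;4;2;10m[48;2;4;2;10m [38;2;4;2;10m[48;2;4;2;10m [38;2;4;2;10m[48;2;10;3;20m▌[38;2;4;2;10m[48;2;4;2;10m [38;2;4;2;10m[48;2;4;2;10m [0m
[38;2;4;2;10m[48;2;4;2;10m [38;2;4;2;10m[48;2;5;2;12m▌[38;2;4;2;10m[48;2;4;2;10m [38;2;4;2;10m[48;2;4;2;10m [38;2;4;2;10m[48;2;4;2;10m [38;2;4;2;10m[48;2;4;2;10m [38;2;4;2;10m[48;2;4;2;10m [38;2;4;2;10m[48;2;10;3;21m▌[38;2;4;2;10m[48;2;4;2;10m [38;2;4;2;10m[48;2;4;2;10m [0m
[38;2;4;2;10m[48;2;4;2;10m [38;2;4;2;10m[48;2;5;2;12m▌[38;2;4;2;10m[48;2;4;2;10m [38;2;4;2;10m[48;2;4;2;10m [38;2;4;2;10m[48;2;4;2;10m [38;2;4;2;10m[48;2;4;2;10m [38;2;4;2;10m[48;2;4;2;10m [38;2;4;2;10m[48;2;13;3;25m▌[38;2;4;2;10m[48;2;4;2;10m [38;2;4;2;10m[48;2;4;2;10m [0m
[38;2;4;2;10m[48;2;4;2;10m [38;2;4;2;10m[48;2;6;2;13m▌[38;2;4;2;10m[48;2;4;2;10m [38;2;4;2;10m[48;2;4;2;10m [38;2;4;2;10m[48;2;4;2;10m [38;2;4;2;10m[48;2;4;2;10m [38;2;4;2;10m[48;2;4;2;10m [38;2;4;2;10m[48;2;19;4;35m▌[38;2;4;2;10m[48;2;4;2;11m🬨[38;2;4;2;10m[48;2;4;2;10m [0m
[38;2;4;2;10m[48;2;4;2;10m [38;2;4;2;10m[48;2;8;2;17m▌[38;2;4;2;10m[48;2;5;2;12m🬬[38;2;4;2;10m[48;2;4;2;10m [38;2;4;2;10m[48;2;4;2;10m [38;2;4;2;10m[48;2;4;2;10m [38;2;4;2;10m[48;2;4;2;10m [38;2;10;3;20m[48;2;66;16;78m🬕[38;2;4;2;10m[48;2;6;2;13m🬨[38;2;4;2;10m[48;2;4;2;10m [0m
[38;2;254;231;42m[48;2;5;2;12m🬂[38;2;254;231;42m[48;2;12;3;24m🬂[38;2;254;231;42m[48;2;6;2;14m🬂[38;2;254;231;42m[48;2;5;2;12m🬂[38;2;254;231;42m[48;2;5;2;12m🬂[38;2;254;231;42m[48;2;5;2;12m🬂[38;2;254;231;42m[48;2;5;2;12m🬂[38;2;241;181;47m[48;2;23;6;38m🬊[38;2;7;2;15m[48;2;4;2;10m▌[38;2;4;2;10m[48;2;5;2;11m🬎[0m
[38;2;18;5;34m[48;2;253;230;41m🬂[38;2;32;8;58m[48;2;253;231;42m🬂[38;2;21;5;39m[48;2;253;231;42m🬂[38;2;19;5;35m[48;2;253;231;42m🬂[38;2;19;5;35m[48;2;253;231;42m🬂[38;2;19;5;35m[48;2;253;231;42m🬂[38;2;19;5;35m[48;2;253;231;42m🬂[38;2;30;7;54m[48;2;253;231;42m🬂[38;2;19;5;35m[48;2;253;231;42m🬂[38;2;19;5;35m[48;2;253;231;42m🬂[0m
</frame>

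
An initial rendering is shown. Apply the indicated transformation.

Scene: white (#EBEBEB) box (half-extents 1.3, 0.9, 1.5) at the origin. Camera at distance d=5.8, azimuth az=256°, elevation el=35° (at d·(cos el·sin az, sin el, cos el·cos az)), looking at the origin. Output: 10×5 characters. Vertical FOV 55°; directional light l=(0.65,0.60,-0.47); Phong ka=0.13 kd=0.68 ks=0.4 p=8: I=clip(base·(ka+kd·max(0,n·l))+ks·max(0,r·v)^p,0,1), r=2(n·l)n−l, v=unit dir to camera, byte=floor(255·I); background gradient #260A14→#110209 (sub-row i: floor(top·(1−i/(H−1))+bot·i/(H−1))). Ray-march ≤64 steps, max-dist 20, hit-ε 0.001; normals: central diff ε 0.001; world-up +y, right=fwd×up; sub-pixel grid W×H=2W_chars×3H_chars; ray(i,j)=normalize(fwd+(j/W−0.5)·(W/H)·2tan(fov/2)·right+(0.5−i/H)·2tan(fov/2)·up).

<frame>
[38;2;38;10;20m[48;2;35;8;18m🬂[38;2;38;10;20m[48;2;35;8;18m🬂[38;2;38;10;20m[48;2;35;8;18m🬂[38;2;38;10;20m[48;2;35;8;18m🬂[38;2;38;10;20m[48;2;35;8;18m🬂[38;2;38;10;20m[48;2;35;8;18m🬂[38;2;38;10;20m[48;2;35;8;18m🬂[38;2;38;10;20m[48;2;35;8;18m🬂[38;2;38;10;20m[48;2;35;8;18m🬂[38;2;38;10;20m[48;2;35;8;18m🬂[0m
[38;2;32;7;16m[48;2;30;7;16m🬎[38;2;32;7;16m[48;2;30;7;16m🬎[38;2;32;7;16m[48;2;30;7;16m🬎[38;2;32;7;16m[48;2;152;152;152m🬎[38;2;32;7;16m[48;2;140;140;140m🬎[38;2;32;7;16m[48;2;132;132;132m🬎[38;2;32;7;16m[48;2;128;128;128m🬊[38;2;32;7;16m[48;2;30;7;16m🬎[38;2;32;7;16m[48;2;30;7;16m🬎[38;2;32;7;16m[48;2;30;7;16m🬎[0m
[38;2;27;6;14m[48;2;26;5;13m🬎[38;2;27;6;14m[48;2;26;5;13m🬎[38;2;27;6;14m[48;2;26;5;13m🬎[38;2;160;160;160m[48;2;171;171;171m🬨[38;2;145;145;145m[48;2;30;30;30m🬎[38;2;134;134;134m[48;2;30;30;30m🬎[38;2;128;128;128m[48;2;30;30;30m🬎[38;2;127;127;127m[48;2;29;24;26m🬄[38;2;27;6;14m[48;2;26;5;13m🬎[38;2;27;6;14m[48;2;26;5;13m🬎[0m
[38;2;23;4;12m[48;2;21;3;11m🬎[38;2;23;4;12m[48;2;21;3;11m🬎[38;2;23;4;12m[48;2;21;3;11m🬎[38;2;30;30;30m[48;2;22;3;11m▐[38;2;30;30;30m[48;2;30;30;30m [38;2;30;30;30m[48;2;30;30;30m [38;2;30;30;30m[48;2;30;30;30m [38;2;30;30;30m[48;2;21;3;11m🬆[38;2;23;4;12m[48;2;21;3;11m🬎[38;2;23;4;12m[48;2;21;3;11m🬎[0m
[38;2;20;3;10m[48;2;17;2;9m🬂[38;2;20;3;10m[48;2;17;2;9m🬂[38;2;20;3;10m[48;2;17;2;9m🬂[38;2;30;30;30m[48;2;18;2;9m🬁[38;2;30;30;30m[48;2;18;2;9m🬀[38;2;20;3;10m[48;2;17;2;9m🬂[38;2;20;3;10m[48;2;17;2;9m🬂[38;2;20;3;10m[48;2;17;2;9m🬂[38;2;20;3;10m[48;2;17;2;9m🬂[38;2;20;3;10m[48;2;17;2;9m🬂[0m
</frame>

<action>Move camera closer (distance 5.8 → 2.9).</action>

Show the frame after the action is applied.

<frame>
[38;2;38;10;20m[48;2;35;8;18m🬂[38;2;37;9;19m[48;2;154;154;154m🬎[38;2;37;9;19m[48;2;146;146;146m🬎[38;2;37;9;19m[48;2;138;138;138m🬎[38;2;37;9;19m[48;2;132;132;132m🬎[38;2;37;9;19m[48;2;128;128;128m🬎[38;2;37;9;19m[48;2;126;126;126m🬎[38;2;37;9;19m[48;2;126;126;126m🬎[38;2;126;126;126m[48;2;36;9;19m🬏[38;2;38;10;20m[48;2;35;8;18m🬂[0m
[38;2;33;8;17m[48;2;180;180;180m🬀[38;2;163;163;163m[48;2;177;177;177m🬊[38;2;153;153;153m[48;2;165;165;165m🬊[38;2;143;143;143m[48;2;151;151;151m🬊[38;2;135;135;135m[48;2;141;141;141m🬨[38;2;129;129;129m[48;2;133;133;133m🬨[38;2;127;127;127m[48;2;129;129;129m🬬[38;2;126;126;126m[48;2;127;127;127m🬬[38;2;126;126;126m[48;2;126;126;126m [38;2;126;126;126m[48;2;126;126;126m [0m
[38;2;201;201;201m[48;2;213;213;213m🬊[38;2;191;191;191m[48;2;204;204;204m🬊[38;2;176;176;176m[48;2;188;188;188m🬊[38;2;160;160;160m[48;2;171;171;171m🬨[38;2;147;147;147m[48;2;30;30;30m🬝[38;2;134;134;134m[48;2;30;30;30m🬎[38;2;128;128;128m[48;2;30;30;30m🬎[38;2;126;126;126m[48;2;30;30;30m🬎[38;2;126;126;126m[48;2;30;30;30m🬂[38;2;126;126;126m[48;2;30;30;30m🬂[0m
[38;2;221;221;221m[48;2;30;30;30m🬂[38;2;215;215;215m[48;2;30;30;30m🬀[38;2;30;30;30m[48;2;30;30;30m [38;2;30;30;30m[48;2;30;30;30m [38;2;30;30;30m[48;2;30;30;30m [38;2;30;30;30m[48;2;30;30;30m [38;2;30;30;30m[48;2;30;30;30m [38;2;30;30;30m[48;2;30;30;30m [38;2;30;30;30m[48;2;30;30;30m [38;2;30;30;30m[48;2;30;30;30m [0m
[38;2;30;30;30m[48;2;30;30;30m [38;2;30;30;30m[48;2;30;30;30m [38;2;30;30;30m[48;2;30;30;30m [38;2;30;30;30m[48;2;30;30;30m [38;2;30;30;30m[48;2;30;30;30m [38;2;30;30;30m[48;2;30;30;30m [38;2;30;30;30m[48;2;30;30;30m [38;2;30;30;30m[48;2;30;30;30m [38;2;30;30;30m[48;2;30;30;30m [38;2;30;30;30m[48;2;30;30;30m [0m
</frame>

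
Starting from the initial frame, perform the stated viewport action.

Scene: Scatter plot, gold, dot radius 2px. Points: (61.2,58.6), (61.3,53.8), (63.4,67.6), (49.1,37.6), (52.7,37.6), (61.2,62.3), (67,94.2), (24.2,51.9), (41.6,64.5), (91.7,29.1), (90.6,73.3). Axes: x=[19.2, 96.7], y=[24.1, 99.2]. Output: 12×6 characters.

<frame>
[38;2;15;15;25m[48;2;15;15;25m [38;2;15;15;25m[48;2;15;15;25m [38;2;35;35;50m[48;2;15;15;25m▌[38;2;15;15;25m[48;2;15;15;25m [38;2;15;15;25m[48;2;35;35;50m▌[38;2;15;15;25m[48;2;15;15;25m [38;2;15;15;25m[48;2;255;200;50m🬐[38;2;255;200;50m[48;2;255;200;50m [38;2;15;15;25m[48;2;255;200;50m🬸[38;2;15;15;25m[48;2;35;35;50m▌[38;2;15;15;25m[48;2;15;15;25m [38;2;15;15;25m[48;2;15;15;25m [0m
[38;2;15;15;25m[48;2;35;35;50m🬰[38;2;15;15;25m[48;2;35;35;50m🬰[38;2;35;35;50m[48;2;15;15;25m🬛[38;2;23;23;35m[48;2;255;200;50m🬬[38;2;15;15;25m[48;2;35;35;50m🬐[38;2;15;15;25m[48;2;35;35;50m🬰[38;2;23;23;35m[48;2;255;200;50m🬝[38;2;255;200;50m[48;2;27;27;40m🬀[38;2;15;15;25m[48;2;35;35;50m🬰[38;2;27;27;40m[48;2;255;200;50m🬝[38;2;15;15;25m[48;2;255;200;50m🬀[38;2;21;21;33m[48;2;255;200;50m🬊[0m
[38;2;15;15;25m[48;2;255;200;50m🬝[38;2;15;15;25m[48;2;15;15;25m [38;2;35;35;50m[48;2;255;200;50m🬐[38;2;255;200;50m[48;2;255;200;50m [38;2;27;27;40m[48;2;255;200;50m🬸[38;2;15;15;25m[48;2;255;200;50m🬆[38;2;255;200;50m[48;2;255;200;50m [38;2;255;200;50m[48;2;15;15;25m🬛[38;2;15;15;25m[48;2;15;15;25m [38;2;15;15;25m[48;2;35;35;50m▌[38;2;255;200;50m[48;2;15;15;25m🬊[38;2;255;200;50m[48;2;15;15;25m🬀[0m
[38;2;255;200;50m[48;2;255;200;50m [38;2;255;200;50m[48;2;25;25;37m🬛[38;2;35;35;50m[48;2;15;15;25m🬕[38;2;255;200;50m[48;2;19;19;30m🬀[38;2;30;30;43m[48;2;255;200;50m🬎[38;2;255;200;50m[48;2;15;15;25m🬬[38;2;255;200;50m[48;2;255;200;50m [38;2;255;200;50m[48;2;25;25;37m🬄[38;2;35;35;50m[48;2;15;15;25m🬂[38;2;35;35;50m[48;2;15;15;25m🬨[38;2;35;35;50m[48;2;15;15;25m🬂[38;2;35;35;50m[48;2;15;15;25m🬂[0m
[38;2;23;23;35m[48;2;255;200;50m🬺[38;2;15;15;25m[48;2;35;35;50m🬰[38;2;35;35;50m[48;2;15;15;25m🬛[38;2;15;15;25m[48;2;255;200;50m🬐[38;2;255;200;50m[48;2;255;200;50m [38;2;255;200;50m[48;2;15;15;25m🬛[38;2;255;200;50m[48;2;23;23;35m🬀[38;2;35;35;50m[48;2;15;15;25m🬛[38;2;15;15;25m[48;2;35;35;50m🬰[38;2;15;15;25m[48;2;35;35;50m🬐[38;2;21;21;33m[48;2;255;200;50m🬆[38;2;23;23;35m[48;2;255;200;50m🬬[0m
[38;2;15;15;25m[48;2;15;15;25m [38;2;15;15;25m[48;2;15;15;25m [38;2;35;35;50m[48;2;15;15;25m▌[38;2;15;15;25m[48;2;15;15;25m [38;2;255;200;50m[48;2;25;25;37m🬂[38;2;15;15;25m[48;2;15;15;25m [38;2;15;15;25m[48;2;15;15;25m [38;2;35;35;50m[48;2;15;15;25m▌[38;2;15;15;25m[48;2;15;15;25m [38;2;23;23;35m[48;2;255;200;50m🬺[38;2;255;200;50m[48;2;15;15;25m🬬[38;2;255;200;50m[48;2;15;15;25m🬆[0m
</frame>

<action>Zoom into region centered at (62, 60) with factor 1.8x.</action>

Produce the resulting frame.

<frame>
[38;2;15;15;25m[48;2;15;15;25m [38;2;15;15;25m[48;2;15;15;25m [38;2;35;35;50m[48;2;15;15;25m▌[38;2;15;15;25m[48;2;15;15;25m [38;2;15;15;25m[48;2;35;35;50m▌[38;2;15;15;25m[48;2;15;15;25m [38;2;15;15;25m[48;2;15;15;25m [38;2;35;35;50m[48;2;15;15;25m▌[38;2;15;15;25m[48;2;15;15;25m [38;2;15;15;25m[48;2;35;35;50m▌[38;2;15;15;25m[48;2;15;15;25m [38;2;15;15;25m[48;2;15;15;25m [0m
[38;2;21;21;33m[48;2;255;200;50m🬊[38;2;15;15;25m[48;2;35;35;50m🬰[38;2;35;35;50m[48;2;15;15;25m🬛[38;2;15;15;25m[48;2;35;35;50m🬰[38;2;15;15;25m[48;2;35;35;50m🬐[38;2;21;21;33m[48;2;255;200;50m🬆[38;2;255;200;50m[48;2;15;15;25m🬺[38;2;27;27;40m[48;2;255;200;50m🬬[38;2;15;15;25m[48;2;35;35;50m🬰[38;2;15;15;25m[48;2;35;35;50m🬐[38;2;15;15;25m[48;2;35;35;50m🬰[38;2;15;15;25m[48;2;35;35;50m🬰[0m
[38;2;255;200;50m[48;2;15;15;25m🬝[38;2;255;200;50m[48;2;15;15;25m🬀[38;2;35;35;50m[48;2;15;15;25m▌[38;2;15;15;25m[48;2;15;15;25m [38;2;23;23;35m[48;2;255;200;50m🬴[38;2;255;200;50m[48;2;255;200;50m [38;2;255;200;50m[48;2;15;15;25m🬝[38;2;35;35;50m[48;2;15;15;25m▌[38;2;15;15;25m[48;2;15;15;25m [38;2;15;15;25m[48;2;35;35;50m▌[38;2;15;15;25m[48;2;15;15;25m [38;2;15;15;25m[48;2;15;15;25m [0m
[38;2;35;35;50m[48;2;15;15;25m🬂[38;2;35;35;50m[48;2;15;15;25m🬂[38;2;35;35;50m[48;2;15;15;25m🬕[38;2;35;35;50m[48;2;15;15;25m🬂[38;2;255;200;50m[48;2;25;25;37m🬠[38;2;255;200;50m[48;2;255;200;50m [38;2;255;200;50m[48;2;15;15;25m🬴[38;2;35;35;50m[48;2;15;15;25m🬕[38;2;35;35;50m[48;2;15;15;25m🬂[38;2;35;35;50m[48;2;15;15;25m🬨[38;2;35;35;50m[48;2;15;15;25m🬂[38;2;35;35;50m[48;2;15;15;25m🬂[0m
[38;2;15;15;25m[48;2;35;35;50m🬰[38;2;15;15;25m[48;2;35;35;50m🬰[38;2;35;35;50m[48;2;15;15;25m🬛[38;2;15;15;25m[48;2;35;35;50m🬰[38;2;15;15;25m[48;2;35;35;50m🬐[38;2;255;200;50m[48;2;21;21;33m🬊[38;2;255;200;50m[48;2;23;23;35m🬀[38;2;35;35;50m[48;2;15;15;25m🬛[38;2;15;15;25m[48;2;35;35;50m🬰[38;2;15;15;25m[48;2;35;35;50m🬐[38;2;15;15;25m[48;2;35;35;50m🬰[38;2;15;15;25m[48;2;35;35;50m🬰[0m
[38;2;15;15;25m[48;2;15;15;25m [38;2;15;15;25m[48;2;255;200;50m🬆[38;2;255;200;50m[48;2;15;15;25m🬺[38;2;255;200;50m[48;2;15;15;25m🬺[38;2;27;27;40m[48;2;255;200;50m🬬[38;2;15;15;25m[48;2;15;15;25m [38;2;15;15;25m[48;2;15;15;25m [38;2;35;35;50m[48;2;15;15;25m▌[38;2;15;15;25m[48;2;15;15;25m [38;2;15;15;25m[48;2;35;35;50m▌[38;2;15;15;25m[48;2;15;15;25m [38;2;15;15;25m[48;2;15;15;25m [0m
</frame>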